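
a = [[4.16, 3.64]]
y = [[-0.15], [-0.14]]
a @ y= [[-1.13]]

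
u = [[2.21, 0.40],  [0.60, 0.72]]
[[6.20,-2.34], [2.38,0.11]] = u @[[2.6,-1.28], [1.14,1.22]]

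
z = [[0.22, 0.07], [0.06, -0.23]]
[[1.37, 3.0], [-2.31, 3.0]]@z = [[0.48, -0.59], [-0.33, -0.85]]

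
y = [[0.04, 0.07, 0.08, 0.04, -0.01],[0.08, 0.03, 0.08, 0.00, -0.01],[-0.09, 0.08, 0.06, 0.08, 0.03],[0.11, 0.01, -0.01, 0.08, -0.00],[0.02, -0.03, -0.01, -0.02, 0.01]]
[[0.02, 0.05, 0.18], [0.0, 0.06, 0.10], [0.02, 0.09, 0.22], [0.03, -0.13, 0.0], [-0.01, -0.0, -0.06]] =y @ [[0.15, -0.67, -0.04], [0.48, -0.57, 1.9], [-0.26, 1.67, 0.74], [0.08, -0.37, -0.03], [0.10, 0.28, 0.89]]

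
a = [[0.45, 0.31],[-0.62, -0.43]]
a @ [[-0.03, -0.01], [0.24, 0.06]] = [[0.06, 0.01], [-0.08, -0.02]]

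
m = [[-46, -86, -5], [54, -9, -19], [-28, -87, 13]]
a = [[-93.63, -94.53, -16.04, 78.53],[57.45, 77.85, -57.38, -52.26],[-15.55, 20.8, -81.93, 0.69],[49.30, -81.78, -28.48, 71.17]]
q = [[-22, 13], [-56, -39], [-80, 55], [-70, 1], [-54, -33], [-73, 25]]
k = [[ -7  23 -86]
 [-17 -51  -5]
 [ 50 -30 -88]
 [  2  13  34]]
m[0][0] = -46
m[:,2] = [-5, -19, 13]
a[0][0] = -93.63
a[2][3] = 0.69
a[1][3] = -52.26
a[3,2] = -28.48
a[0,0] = -93.63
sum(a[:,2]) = -183.83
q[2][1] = 55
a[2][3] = 0.69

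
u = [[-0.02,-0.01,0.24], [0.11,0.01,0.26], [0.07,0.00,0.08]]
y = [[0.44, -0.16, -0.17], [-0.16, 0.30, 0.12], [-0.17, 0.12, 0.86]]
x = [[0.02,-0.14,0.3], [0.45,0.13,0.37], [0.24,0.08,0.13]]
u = x @ y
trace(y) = 1.60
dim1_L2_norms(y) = [0.5, 0.36, 0.88]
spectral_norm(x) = 0.68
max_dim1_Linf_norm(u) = 0.26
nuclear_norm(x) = 0.98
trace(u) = 0.07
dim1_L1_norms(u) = [0.27, 0.38, 0.15]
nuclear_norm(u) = 0.48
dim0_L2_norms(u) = [0.13, 0.01, 0.36]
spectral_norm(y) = 0.96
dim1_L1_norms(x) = [0.46, 0.95, 0.45]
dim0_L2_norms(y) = [0.5, 0.36, 0.88]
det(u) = -0.00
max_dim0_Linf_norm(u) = 0.26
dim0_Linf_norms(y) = [0.44, 0.3, 0.86]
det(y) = 0.08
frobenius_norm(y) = 1.08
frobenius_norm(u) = 0.39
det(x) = -0.00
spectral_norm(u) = 0.37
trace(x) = 0.28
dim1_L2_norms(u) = [0.24, 0.28, 0.11]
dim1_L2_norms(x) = [0.33, 0.6, 0.28]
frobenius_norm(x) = 0.74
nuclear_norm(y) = 1.60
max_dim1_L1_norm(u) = 0.38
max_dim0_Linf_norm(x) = 0.45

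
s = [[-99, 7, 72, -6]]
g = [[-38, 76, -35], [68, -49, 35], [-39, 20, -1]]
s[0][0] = -99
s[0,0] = -99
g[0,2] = -35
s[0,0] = -99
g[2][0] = -39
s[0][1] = 7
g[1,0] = 68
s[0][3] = -6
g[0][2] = -35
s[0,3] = -6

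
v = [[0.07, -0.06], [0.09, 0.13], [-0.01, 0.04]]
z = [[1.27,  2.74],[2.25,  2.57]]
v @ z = [[-0.05, 0.04], [0.41, 0.58], [0.08, 0.08]]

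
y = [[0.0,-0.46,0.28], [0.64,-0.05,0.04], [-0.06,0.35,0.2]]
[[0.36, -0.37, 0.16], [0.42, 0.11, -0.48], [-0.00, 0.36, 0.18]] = y @ [[0.58,0.23,-0.78],[-0.33,0.94,0.03],[0.74,0.24,0.63]]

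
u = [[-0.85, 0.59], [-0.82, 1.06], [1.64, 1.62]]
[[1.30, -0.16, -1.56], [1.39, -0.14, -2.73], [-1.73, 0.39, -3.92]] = u@ [[-1.33,0.21,0.09], [0.28,0.03,-2.51]]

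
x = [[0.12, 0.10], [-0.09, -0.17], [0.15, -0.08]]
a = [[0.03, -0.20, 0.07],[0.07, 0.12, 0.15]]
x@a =[[0.01, -0.01, 0.02], [-0.01, -0.0, -0.03], [-0.00, -0.04, -0.0]]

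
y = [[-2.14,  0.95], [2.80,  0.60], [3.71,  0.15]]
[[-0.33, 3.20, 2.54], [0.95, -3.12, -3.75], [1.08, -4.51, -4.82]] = y @[[0.28, -1.24, -1.29], [0.28, 0.58, -0.23]]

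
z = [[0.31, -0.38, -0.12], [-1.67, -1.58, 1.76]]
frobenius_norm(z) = 2.94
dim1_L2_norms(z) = [0.5, 2.9]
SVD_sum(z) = [[0.03, 0.02, -0.03], [-1.67, -1.57, 1.76]] + [[0.28, -0.40, -0.09],  [0.00, -0.01, -0.00]]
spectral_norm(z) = 2.90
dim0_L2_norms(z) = [1.7, 1.63, 1.76]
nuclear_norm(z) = 3.40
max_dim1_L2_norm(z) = 2.9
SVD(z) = [[-0.02, 1.0], [1.0, 0.02]] @ diag([2.8956745361506178, 0.5028607965321096]) @ [[-0.58, -0.54, 0.61],[0.56, -0.81, -0.18]]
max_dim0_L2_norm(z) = 1.76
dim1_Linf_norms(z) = [0.38, 1.76]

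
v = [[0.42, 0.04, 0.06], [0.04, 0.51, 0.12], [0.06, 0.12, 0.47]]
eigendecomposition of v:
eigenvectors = [[-0.31,  -0.85,  -0.43], [-0.71,  0.5,  -0.49], [-0.63,  -0.15,  0.76]]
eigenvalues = [0.63, 0.41, 0.36]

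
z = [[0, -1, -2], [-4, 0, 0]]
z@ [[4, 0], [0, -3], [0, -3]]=[[0, 9], [-16, 0]]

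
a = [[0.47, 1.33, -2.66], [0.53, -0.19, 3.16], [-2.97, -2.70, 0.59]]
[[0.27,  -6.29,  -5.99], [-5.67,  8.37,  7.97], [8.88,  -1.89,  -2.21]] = a@ [[0.34, 1.76, 2.09], [-4.12, -0.73, -1.02], [-2.10, 2.31, 2.11]]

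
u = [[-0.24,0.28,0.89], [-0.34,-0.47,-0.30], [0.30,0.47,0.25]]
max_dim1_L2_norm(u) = 0.96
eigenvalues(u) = [(-0.66+0j), (0.1+0.16j), (0.1-0.16j)]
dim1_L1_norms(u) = [1.41, 1.11, 1.02]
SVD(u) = [[0.76, 0.65, 0.02], [-0.48, 0.54, 0.69], [0.44, -0.53, 0.72]] @ diag([1.1369188874936142, 0.6590971372298049, 0.031723917723970624]) @ [[0.10, 0.57, 0.82], [-0.76, -0.49, 0.43], [-0.64, 0.66, -0.38]]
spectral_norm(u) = 1.14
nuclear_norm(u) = 1.83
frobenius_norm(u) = 1.31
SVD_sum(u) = [[0.09, 0.49, 0.7], [-0.05, -0.31, -0.45], [0.05, 0.28, 0.41]] + [[-0.33, -0.21, 0.19], [-0.27, -0.17, 0.15], [0.26, 0.17, -0.15]] + [[-0.00, 0.0, -0.00], [-0.01, 0.01, -0.01], [-0.01, 0.02, -0.01]]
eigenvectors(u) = [[(0.71+0j), 0.66+0.00j, (0.66-0j)], [0.50+0.00j, -0.59+0.12j, (-0.59-0.12j)], [-0.49+0.00j, 0.44+0.08j, (0.44-0.08j)]]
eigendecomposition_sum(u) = [[-0.34+0.00j, -0.18+0.00j, 0.28-0.00j], [-0.24+0.00j, (-0.13+0j), (0.19-0j)], [(0.24-0j), (0.12-0j), (-0.19+0j)]] + [[(0.05+0.02j), 0.23-0.17j, 0.31-0.14j],[-0.05-0.01j, -0.17+0.20j, -0.25+0.19j],[(0.03+0.02j), (0.17-0.09j), (0.22-0.06j)]] + [[0.05-0.02j, 0.23+0.17j, (0.31+0.14j)],[-0.05+0.01j, -0.17-0.20j, -0.25-0.19j],[(0.03-0.02j), (0.17+0.09j), (0.22+0.06j)]]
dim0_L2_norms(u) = [0.51, 0.72, 0.97]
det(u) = -0.02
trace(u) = -0.46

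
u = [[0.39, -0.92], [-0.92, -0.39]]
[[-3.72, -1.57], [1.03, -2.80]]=u @ [[-2.40, 1.97], [3.03, 2.54]]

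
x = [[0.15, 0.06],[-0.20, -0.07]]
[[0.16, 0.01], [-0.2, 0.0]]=x @ [[0.65, -0.44], [0.99, 1.25]]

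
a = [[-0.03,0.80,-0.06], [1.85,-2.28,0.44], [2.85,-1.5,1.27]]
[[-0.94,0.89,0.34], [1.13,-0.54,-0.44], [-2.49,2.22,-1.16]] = a@[[-0.50, 0.97, 0.59], [-1.38, 1.22, 0.31], [-2.47, 1.01, -1.87]]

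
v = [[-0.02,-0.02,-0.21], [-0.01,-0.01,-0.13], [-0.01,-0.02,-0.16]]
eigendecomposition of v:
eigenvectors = [[0.72, 0.99, -0.41],[0.43, 0.13, -0.90],[0.54, -0.08, 0.13]]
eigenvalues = [-0.19, -0.01, 0.0]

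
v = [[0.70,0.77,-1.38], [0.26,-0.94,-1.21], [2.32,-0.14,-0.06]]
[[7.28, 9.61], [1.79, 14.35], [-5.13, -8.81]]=v@[[-2.13, -4.24], [3.31, -2.74], [-4.51, -10.64]]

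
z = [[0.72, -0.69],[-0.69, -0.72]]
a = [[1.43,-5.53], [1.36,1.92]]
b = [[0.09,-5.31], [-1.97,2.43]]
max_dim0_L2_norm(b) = 5.84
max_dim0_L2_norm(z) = 1.0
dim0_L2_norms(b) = [1.97, 5.84]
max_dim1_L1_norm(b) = 5.4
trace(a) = 3.35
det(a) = 10.27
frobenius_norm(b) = 6.16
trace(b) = 2.52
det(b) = -10.24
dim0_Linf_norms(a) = [1.43, 5.53]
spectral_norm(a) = 5.93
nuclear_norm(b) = 7.65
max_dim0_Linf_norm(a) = 5.53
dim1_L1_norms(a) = [6.96, 3.28]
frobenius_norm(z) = 1.41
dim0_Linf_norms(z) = [0.72, 0.72]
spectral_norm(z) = 1.00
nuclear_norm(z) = 1.99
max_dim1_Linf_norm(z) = 0.72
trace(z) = 0.00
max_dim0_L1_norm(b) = 7.74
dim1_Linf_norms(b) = [5.31, 2.43]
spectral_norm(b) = 5.92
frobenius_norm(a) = 6.18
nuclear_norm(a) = 7.66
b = z @ a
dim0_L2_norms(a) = [1.97, 5.85]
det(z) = -0.99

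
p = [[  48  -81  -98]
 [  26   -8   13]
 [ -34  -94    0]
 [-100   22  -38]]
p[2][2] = 0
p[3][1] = 22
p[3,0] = -100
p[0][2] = -98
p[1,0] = 26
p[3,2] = -38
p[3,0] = -100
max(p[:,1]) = 22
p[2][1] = -94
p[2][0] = -34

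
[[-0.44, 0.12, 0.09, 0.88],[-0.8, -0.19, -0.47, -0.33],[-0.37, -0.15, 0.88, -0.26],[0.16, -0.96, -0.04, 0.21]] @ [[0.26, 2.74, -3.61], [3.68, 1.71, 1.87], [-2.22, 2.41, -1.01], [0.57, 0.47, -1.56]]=[[0.63,-0.37,0.35], [-0.05,-3.8,3.52], [-2.75,0.73,0.57], [-3.28,-1.20,-2.66]]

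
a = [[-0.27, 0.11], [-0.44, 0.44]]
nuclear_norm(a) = 0.78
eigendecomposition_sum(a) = [[-0.22, 0.04], [-0.15, 0.03]] + [[-0.05, 0.07],  [-0.29, 0.41]]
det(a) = -0.07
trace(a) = 0.17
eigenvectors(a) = [[-0.82, -0.17], [-0.57, -0.99]]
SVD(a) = [[-0.41, -0.91], [-0.91, 0.41]] @ diag([0.6793083419137528, 0.10363482332878252]) @ [[0.75, -0.66], [0.66, 0.75]]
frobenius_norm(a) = 0.69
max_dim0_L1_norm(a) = 0.71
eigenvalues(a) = [-0.19, 0.36]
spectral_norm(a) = 0.68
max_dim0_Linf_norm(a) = 0.44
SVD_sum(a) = [[-0.21,0.18], [-0.47,0.41]] + [[-0.06,-0.07], [0.03,0.03]]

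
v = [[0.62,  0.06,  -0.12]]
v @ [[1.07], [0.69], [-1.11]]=[[0.84]]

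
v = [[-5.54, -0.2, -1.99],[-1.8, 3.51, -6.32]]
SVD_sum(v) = [[-2.39, 1.53, -3.42], [-3.79, 2.42, -5.42]] + [[-3.15,-1.73,1.43], [1.99,1.09,-0.90]]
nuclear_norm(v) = 12.90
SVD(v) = [[-0.53, -0.85], [-0.85, 0.53]] @ diag([8.32438250795697, 4.571526644483221]) @ [[0.54, -0.34, 0.77],[0.81, 0.45, -0.37]]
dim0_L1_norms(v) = [7.34, 3.71, 8.31]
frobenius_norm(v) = 9.50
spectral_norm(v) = 8.32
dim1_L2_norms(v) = [5.89, 7.45]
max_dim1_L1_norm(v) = 11.63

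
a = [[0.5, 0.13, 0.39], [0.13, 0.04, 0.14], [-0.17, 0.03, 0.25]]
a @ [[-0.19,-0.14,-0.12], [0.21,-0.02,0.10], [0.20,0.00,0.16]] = [[0.01, -0.07, 0.02], [0.01, -0.02, 0.01], [0.09, 0.02, 0.06]]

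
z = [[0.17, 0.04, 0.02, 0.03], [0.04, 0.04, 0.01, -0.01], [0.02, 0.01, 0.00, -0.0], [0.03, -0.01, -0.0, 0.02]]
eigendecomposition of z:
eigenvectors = [[0.95, 0.14, -0.27, 0.1], [0.25, -0.8, 0.52, 0.12], [0.11, -0.13, -0.03, -0.98], [0.15, 0.56, 0.81, -0.08]]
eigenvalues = [0.19, 0.04, 0.0, -0.0]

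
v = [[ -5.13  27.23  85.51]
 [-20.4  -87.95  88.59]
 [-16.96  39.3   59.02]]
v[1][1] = -87.95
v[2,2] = 59.02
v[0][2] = 85.51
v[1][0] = -20.4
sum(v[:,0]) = -42.489999999999995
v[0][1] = 27.23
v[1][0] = -20.4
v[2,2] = 59.02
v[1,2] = 88.59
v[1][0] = -20.4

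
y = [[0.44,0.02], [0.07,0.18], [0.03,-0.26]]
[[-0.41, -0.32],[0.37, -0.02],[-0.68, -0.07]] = y@[[-1.05,-0.74], [2.49,0.17]]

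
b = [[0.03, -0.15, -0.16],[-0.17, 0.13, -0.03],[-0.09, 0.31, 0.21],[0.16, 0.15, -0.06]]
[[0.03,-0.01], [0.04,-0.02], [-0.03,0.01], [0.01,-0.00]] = b @[[-0.12, 0.05], [0.06, -0.03], [-0.29, 0.11]]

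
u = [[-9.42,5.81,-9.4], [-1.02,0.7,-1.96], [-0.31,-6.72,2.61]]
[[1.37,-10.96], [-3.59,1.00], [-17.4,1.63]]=u@ [[-1.76, 2.77], [4.34, -1.31], [4.30, -2.42]]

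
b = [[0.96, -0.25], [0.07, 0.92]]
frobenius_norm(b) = 1.35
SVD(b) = [[-0.83, 0.56], [0.56, 0.83]] @ diag([1.0457152398577463, 0.8613243507118885]) @ [[-0.72, 0.69], [0.69, 0.72]]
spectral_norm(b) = 1.05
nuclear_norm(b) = 1.91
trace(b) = 1.88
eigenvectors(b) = [[(0.88+0j),(0.88-0j)], [0.07-0.46j,(0.07+0.46j)]]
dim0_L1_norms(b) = [1.03, 1.17]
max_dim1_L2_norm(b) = 0.99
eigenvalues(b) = [(0.94+0.13j), (0.94-0.13j)]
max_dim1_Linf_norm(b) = 0.96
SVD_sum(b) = [[0.63,-0.60], [-0.42,0.4]] + [[0.33, 0.35], [0.49, 0.52]]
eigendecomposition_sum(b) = [[(0.48-0.01j), (-0.12+0.9j)], [(0.03-0.25j), 0.46+0.14j]] + [[0.48+0.01j, (-0.12-0.9j)],[(0.03+0.25j), (0.46-0.14j)]]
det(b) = 0.90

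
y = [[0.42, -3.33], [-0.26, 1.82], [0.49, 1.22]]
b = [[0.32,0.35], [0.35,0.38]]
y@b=[[-1.03, -1.12], [0.55, 0.60], [0.58, 0.64]]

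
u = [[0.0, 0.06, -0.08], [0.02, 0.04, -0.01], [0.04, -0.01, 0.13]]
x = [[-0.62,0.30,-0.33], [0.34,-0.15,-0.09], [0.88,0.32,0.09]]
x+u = [[-0.62, 0.36, -0.41], [0.36, -0.11, -0.1], [0.92, 0.31, 0.22]]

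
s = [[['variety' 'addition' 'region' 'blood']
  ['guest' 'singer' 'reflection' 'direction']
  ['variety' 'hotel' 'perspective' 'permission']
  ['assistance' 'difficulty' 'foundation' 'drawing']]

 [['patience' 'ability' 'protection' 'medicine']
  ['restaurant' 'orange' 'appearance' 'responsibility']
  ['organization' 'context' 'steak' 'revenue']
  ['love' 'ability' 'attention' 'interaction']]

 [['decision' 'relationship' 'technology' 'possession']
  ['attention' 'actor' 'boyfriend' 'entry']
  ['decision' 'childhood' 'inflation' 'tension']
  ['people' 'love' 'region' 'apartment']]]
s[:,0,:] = [['variety', 'addition', 'region', 'blood'], ['patience', 'ability', 'protection', 'medicine'], ['decision', 'relationship', 'technology', 'possession']]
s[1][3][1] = 'ability'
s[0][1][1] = 'singer'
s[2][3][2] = 'region'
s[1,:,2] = ['protection', 'appearance', 'steak', 'attention']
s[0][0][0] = 'variety'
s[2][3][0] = 'people'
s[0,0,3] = 'blood'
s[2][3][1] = 'love'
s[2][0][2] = 'technology'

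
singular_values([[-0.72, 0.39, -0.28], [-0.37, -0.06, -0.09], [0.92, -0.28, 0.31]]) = [1.37, 0.23, 0.0]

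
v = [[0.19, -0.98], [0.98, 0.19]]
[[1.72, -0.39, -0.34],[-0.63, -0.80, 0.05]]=v @[[-0.29,-0.86,-0.01],[-1.81,0.23,0.34]]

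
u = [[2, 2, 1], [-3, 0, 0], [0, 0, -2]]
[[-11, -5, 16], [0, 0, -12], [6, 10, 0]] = u @ [[0, 0, 4], [-4, 0, 4], [-3, -5, 0]]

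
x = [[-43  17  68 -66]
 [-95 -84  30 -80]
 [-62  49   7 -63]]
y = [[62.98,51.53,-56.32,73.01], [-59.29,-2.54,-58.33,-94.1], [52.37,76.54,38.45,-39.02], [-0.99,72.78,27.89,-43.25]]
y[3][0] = -0.99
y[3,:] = [-0.99, 72.78, 27.89, -43.25]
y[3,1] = 72.78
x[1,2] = 30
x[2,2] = 7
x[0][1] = 17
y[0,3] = 73.01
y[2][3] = -39.02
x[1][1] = -84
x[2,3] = -63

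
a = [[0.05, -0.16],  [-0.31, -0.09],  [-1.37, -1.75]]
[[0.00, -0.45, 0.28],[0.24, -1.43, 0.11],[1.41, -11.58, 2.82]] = a@ [[-0.72,3.48,0.14], [-0.24,3.89,-1.72]]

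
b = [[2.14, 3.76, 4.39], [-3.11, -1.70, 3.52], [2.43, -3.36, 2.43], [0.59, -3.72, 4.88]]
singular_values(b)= [8.41, 5.97, 4.2]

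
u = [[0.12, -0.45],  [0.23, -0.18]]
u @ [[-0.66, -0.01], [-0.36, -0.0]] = [[0.08, -0.0], [-0.09, -0.00]]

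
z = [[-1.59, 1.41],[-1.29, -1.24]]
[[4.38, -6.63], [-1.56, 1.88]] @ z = [[1.59, 14.40],  [0.06, -4.53]]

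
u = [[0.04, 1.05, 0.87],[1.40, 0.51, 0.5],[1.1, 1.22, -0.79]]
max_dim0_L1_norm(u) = 2.78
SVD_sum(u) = [[0.55, 0.51, 0.01],[1.01, 0.94, 0.02],[1.19, 1.11, 0.02]] + [[-0.21,0.21,0.99], [-0.06,0.06,0.28], [0.15,-0.15,-0.70]] + [[-0.30, 0.32, -0.13], [0.45, -0.49, 0.2], [-0.24, 0.26, -0.11]]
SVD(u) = [[-0.33, -0.8, -0.50], [-0.61, -0.23, 0.76], [-0.72, 0.56, -0.41]] @ diag([2.261833723967425, 1.3052426906635604, 0.9132632279868734]) @ [[-0.73, -0.68, -0.01], [0.21, -0.20, -0.96], [0.65, -0.7, 0.29]]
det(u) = 2.70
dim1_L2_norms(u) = [1.36, 1.57, 1.82]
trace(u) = -0.24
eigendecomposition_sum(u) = [[0.77, 0.81, 0.38], [0.91, 0.96, 0.45], [0.68, 0.72, 0.34]] + [[-0.41, -0.69, 1.38], [0.21, 0.36, -0.72], [0.37, 0.63, -1.25]] + [[-0.32, 0.93, -0.89], [0.28, -0.82, 0.78], [0.05, -0.13, 0.13]]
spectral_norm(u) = 2.26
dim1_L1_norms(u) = [1.96, 2.41, 3.11]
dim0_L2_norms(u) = [1.78, 1.69, 1.28]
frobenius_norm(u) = 2.77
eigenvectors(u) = [[-0.56, -0.69, 0.75], [-0.66, 0.36, -0.66], [-0.50, 0.63, -0.11]]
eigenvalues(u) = [2.06, -1.3, -1.01]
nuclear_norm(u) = 4.48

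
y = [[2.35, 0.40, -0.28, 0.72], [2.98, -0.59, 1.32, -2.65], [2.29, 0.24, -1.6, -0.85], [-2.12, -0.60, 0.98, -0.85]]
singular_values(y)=[5.15, 3.28, 1.45, 0.05]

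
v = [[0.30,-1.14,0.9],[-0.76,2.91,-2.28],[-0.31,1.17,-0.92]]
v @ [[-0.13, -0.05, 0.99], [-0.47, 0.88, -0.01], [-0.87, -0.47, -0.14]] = [[-0.29, -1.44, 0.18],[0.71, 3.67, -0.46],[0.29, 1.48, -0.19]]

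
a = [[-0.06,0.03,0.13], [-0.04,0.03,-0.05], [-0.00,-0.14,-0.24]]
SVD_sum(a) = [[-0.01,0.06,0.12], [0.0,-0.01,-0.03], [0.02,-0.12,-0.25]] + [[-0.05,0.00,-0.01],[-0.05,0.0,-0.01],[-0.02,0.00,-0.0]] + [[-0.0, -0.03, 0.02],[0.01, 0.04, -0.02],[-0.0, -0.02, 0.01]]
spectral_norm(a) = 0.31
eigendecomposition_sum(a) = [[0.00, -0.01, 0.00], [-0.02, 0.05, -0.02], [0.01, -0.02, 0.01]] + [[-0.08, -0.04, -0.05], [-0.02, -0.01, -0.01], [0.02, 0.01, 0.01]] + [[0.02, 0.09, 0.18], [-0.0, -0.01, -0.02], [-0.03, -0.13, -0.26]]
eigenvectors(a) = [[-0.22, -0.95, -0.57],[0.89, -0.24, 0.07],[-0.41, 0.21, 0.82]]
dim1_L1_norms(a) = [0.22, 0.12, 0.38]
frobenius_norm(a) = 0.32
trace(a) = -0.27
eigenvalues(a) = [0.06, -0.08, -0.25]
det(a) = 0.00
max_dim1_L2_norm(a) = 0.28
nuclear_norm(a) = 0.44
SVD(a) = [[-0.43, -0.67, 0.6],[0.09, -0.7, -0.71],[0.9, -0.25, 0.37]] @ diag([0.30847738586633194, 0.06887621743164123, 0.060809284499848425]) @ [[0.07, -0.44, -0.90], [0.99, -0.09, 0.12], [-0.13, -0.89, 0.43]]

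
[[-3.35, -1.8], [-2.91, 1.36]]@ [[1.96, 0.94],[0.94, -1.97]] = [[-8.26, 0.4], [-4.43, -5.41]]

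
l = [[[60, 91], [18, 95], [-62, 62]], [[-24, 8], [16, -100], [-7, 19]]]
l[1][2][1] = 19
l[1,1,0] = 16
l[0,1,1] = 95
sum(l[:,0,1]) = 99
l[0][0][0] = 60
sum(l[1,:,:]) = -88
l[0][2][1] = 62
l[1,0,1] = 8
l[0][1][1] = 95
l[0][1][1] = 95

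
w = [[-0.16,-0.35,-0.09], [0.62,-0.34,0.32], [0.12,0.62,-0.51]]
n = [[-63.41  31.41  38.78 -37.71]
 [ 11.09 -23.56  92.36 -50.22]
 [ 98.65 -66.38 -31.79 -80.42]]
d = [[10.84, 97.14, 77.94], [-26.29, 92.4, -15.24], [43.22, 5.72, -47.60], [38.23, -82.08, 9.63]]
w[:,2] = [-0.087, 0.322, -0.508]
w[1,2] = 0.322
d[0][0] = 10.84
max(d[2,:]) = 43.22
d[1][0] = -26.29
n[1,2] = 92.36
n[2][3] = -80.42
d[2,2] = -47.6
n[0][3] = -37.71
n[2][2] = -31.79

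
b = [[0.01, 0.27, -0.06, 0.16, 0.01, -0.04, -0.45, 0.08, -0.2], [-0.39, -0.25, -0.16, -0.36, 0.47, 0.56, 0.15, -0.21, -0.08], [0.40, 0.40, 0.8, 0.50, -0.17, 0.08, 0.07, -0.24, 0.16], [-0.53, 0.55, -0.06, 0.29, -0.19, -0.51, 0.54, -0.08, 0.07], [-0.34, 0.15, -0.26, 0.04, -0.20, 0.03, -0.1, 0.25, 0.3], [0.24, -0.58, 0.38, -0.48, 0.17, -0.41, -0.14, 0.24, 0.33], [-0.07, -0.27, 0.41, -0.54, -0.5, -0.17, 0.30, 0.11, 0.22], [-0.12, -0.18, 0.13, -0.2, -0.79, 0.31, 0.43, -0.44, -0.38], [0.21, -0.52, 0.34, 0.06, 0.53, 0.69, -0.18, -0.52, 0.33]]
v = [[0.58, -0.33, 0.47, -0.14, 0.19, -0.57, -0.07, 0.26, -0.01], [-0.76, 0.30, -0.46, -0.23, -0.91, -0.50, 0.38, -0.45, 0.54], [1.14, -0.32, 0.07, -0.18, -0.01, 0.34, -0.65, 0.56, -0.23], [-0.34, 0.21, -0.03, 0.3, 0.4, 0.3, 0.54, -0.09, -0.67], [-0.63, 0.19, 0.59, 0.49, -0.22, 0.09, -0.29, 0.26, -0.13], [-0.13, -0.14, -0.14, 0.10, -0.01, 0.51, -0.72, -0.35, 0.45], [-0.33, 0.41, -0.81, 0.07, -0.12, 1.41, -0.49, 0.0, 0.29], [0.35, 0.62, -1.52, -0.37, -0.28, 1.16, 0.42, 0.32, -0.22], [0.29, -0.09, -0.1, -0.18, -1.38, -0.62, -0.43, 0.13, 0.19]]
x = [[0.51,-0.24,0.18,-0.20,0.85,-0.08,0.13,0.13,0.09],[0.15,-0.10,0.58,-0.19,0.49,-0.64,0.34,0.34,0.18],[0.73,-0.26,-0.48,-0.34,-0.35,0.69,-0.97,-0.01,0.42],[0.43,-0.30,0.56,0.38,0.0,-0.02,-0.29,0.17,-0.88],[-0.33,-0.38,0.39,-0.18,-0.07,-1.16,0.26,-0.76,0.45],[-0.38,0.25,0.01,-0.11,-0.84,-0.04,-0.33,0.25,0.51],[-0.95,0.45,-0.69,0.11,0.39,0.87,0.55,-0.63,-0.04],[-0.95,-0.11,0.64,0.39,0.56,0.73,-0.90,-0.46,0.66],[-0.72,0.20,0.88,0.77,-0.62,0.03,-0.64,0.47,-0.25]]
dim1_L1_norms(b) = [1.28, 2.63, 2.82, 2.82, 1.67, 2.97, 2.59, 2.98, 3.38]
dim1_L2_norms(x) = [1.08, 1.15, 1.63, 1.27, 1.62, 1.17, 1.79, 1.94, 1.73]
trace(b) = 0.43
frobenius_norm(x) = 4.55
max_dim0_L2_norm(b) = 1.23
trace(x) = 0.04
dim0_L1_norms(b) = [2.31, 3.17, 2.6, 2.63, 3.03, 2.8, 2.36, 2.17, 2.07]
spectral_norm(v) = 2.79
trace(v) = 1.56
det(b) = -0.01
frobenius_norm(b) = 3.07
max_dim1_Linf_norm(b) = 0.8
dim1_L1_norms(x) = [2.41, 3.01, 4.25, 3.03, 3.98, 2.72, 4.68, 5.4, 4.58]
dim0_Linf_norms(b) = [0.53, 0.58, 0.8, 0.54, 0.79, 0.69, 0.54, 0.52, 0.38]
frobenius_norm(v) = 4.52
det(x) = -0.00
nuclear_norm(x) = 10.94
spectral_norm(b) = 1.70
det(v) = 0.00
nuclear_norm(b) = 7.73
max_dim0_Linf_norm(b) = 0.8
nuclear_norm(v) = 10.10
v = b @ x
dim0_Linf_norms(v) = [1.14, 0.62, 1.52, 0.49, 1.38, 1.41, 0.72, 0.56, 0.67]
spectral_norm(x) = 2.39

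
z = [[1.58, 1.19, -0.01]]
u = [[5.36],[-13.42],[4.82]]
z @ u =[[-7.55]]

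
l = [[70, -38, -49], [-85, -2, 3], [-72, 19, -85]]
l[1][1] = -2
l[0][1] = -38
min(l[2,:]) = -85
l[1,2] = 3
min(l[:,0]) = -85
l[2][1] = 19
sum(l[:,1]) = -21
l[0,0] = 70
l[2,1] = 19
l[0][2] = -49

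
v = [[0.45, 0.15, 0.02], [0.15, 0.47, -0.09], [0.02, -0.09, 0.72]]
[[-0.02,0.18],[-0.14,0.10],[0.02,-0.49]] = v@ [[0.07, 0.46], [-0.32, -0.08], [-0.01, -0.71]]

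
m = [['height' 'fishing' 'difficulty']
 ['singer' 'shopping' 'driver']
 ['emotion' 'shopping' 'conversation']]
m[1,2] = 'driver'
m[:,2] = ['difficulty', 'driver', 'conversation']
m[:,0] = ['height', 'singer', 'emotion']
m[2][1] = 'shopping'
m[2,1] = 'shopping'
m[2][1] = 'shopping'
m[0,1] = 'fishing'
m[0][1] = 'fishing'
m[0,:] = ['height', 'fishing', 'difficulty']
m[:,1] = ['fishing', 'shopping', 'shopping']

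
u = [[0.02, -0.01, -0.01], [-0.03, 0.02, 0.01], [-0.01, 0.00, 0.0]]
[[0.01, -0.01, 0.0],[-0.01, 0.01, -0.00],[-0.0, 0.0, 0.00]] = u @ [[0.27, -0.27, -0.27], [-0.34, -0.11, -0.32], [0.15, 0.53, -0.6]]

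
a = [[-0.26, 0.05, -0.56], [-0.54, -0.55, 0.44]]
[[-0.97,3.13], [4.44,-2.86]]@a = [[-1.44, -1.77, 1.92], [0.39, 1.8, -3.74]]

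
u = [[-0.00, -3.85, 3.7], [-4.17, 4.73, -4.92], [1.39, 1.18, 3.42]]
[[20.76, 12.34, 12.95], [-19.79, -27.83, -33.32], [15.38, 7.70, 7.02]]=u @ [[-1.85, 2.89, 4.07], [-0.26, -1.63, -2.24], [5.34, 1.64, 1.17]]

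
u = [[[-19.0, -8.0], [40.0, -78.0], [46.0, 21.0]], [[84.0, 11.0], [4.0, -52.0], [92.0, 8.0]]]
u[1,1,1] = -52.0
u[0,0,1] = -8.0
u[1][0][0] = 84.0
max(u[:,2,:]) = 92.0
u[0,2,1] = 21.0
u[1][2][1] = 8.0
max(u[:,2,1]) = 21.0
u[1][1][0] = 4.0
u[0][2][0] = 46.0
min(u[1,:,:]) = -52.0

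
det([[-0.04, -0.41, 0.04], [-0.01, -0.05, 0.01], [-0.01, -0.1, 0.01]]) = 0.000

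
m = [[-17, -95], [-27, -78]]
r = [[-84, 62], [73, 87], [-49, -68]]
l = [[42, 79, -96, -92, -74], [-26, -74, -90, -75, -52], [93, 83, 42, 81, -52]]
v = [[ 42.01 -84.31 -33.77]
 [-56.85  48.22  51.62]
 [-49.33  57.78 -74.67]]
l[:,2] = [-96, -90, 42]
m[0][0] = -17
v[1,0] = -56.85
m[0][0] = -17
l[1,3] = -75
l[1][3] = -75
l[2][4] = -52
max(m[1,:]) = -27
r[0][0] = -84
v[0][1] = -84.31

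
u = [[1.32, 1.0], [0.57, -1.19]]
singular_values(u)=[1.7, 1.26]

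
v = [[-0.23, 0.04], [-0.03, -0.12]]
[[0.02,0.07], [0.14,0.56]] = v @ [[-0.27, -1.06], [-1.12, -4.42]]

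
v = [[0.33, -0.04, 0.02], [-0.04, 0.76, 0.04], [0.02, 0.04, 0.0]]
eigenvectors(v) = [[0.09, -0.99, -0.07], [-0.99, -0.09, -0.06], [-0.05, -0.07, 1.0]]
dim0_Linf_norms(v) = [0.33, 0.76, 0.04]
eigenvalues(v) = [0.77, 0.33, -0.0]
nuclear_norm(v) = 1.10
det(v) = -0.00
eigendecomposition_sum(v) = [[0.01, -0.07, -0.0], [-0.07, 0.76, 0.04], [-0.00, 0.04, 0.0]] + [[0.32, 0.03, 0.02], [0.03, 0.0, 0.00], [0.02, 0.0, 0.0]] + [[-0.00,-0.00,0.00], [-0.0,-0.00,0.0], [0.00,0.00,-0.00]]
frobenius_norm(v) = 0.83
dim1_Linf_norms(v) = [0.33, 0.76, 0.04]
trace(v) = 1.09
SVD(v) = [[-0.09, -0.99, -0.07], [0.99, -0.09, -0.06], [0.05, -0.07, 1.0]] @ diag([0.7655779735141324, 0.32799029547596115, 0.003568268990093785]) @ [[-0.09, 0.99, 0.05],[-0.99, -0.09, -0.07],[0.07, 0.06, -1.00]]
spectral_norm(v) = 0.77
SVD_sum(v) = [[0.01, -0.07, -0.0], [-0.07, 0.76, 0.04], [-0.0, 0.04, 0.0]] + [[0.32, 0.03, 0.02], [0.03, 0.00, 0.00], [0.02, 0.0, 0.0]] + [[-0.00, -0.0, 0.00], [-0.0, -0.00, 0.0], [0.0, 0.0, -0.00]]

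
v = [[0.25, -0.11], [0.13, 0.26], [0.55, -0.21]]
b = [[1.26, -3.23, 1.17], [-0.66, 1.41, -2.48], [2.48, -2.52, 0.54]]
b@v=[[0.54, -1.22],[-1.35, 0.96],[0.59, -1.04]]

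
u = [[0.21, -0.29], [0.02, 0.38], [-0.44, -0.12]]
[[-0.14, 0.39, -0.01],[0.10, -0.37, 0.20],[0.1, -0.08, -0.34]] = u @ [[-0.29, 0.46, 0.65],[0.27, -1.00, 0.49]]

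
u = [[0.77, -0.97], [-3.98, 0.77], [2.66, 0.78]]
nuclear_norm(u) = 6.28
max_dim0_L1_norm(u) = 7.41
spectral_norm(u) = 4.86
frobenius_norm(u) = 5.06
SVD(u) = [[-0.17, -0.64], [0.83, 0.32], [-0.53, 0.7]] @ diag([4.863038114746444, 1.4149064614042002]) @ [[-1.00, 0.08], [0.08, 1.0]]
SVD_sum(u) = [[0.84, -0.07], [-4.02, 0.32], [2.58, -0.21]] + [[-0.07,-0.9], [0.04,0.45], [0.08,0.99]]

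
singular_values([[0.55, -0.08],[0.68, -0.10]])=[0.88, 0.0]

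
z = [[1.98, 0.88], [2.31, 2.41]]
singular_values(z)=[3.92, 0.7]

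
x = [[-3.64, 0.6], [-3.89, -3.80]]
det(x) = 16.166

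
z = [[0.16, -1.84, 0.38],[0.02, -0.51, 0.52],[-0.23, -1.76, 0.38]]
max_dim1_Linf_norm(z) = 1.84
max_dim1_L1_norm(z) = 2.38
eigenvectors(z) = [[(-0.96+0j), -0.59+0.22j, (-0.59-0.22j)], [0.13+0.00j, (-0.13+0.34j), (-0.13-0.34j)], [(0.25+0j), (-0.69+0j), (-0.69-0j)]]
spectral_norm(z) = 2.67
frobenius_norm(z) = 2.72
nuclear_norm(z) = 3.34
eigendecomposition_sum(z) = [[(0.25-0j),  (-0.16-0j),  (-0.18+0j)], [-0.03+0.00j,  0.02+0.00j,  (0.03+0j)], [(-0.06+0j),  0.04+0.00j,  (0.05+0j)]] + [[(-0.04+0.1j), (-0.84+0.11j), (0.28+0.32j)], [0.03+0.06j, (-0.27+0.41j), 0.25-0.00j], [-0.08+0.09j, -0.90-0.20j, 0.17+0.44j]] + [[(-0.04-0.1j),(-0.84-0.11j),(0.28-0.32j)],[(0.03-0.06j),-0.27-0.41j,(0.25+0j)],[(-0.08-0.09j),(-0.9+0.2j),(0.17-0.44j)]]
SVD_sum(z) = [[-0.03,-1.82,0.45], [-0.01,-0.6,0.15], [-0.03,-1.75,0.43]] + [[-0.01, -0.01, -0.05], [0.04, 0.09, 0.37], [-0.01, -0.02, -0.07]] + [[0.19, -0.01, -0.02], [-0.01, 0.0, 0.00], [-0.2, 0.01, 0.02]]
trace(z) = 0.03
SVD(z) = [[-0.7, 0.14, -0.70], [-0.23, -0.97, 0.04], [-0.67, 0.19, 0.71]] @ diag([2.6738678675583687, 0.3940564902512502, 0.2766769042217504]) @ [[0.01, 0.97, -0.24], [-0.11, -0.24, -0.97], [-0.99, 0.04, 0.1]]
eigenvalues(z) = [(0.32+0j), (-0.14+0.95j), (-0.14-0.95j)]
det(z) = 0.29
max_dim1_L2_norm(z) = 1.89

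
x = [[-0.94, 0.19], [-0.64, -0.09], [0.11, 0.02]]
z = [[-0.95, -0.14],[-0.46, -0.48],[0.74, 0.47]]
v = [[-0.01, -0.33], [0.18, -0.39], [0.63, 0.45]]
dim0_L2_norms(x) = [1.14, 0.21]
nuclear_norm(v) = 1.29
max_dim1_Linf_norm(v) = 0.63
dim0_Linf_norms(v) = [0.63, 0.45]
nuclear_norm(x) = 1.33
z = v + x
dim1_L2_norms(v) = [0.33, 0.43, 0.77]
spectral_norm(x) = 1.15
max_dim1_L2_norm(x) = 0.96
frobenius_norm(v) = 0.94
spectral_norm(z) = 1.41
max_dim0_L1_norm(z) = 2.15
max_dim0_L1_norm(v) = 1.17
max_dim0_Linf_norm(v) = 0.63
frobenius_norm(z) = 1.46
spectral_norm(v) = 0.81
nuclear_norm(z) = 1.79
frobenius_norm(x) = 1.16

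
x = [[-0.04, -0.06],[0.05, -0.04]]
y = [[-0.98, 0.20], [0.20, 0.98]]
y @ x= [[0.05, 0.05], [0.04, -0.05]]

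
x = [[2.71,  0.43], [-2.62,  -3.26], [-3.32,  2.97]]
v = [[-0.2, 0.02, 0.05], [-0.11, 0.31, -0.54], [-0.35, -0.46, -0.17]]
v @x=[[-0.76,-0.0],[0.68,-2.66],[0.82,0.84]]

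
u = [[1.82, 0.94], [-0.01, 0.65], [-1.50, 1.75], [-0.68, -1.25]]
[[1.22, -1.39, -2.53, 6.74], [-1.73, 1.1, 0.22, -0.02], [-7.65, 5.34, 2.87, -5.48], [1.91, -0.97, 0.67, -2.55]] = u @[[2.03, -1.62, -1.55, 3.69], [-2.63, 1.66, 0.31, 0.03]]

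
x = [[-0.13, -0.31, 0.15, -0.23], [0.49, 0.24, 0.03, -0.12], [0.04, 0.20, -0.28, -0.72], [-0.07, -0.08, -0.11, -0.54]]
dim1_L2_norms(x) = [0.43, 0.56, 0.8, 0.56]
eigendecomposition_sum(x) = [[-0.05+0.20j, -0.15-0.01j, (0.09+0.07j), -0.14-0.11j], [(0.2-0.12j), 0.11+0.13j, -0.02-0.13j, (0.02+0.2j)], [0.00-0.16j, (0.12-0.02j), (-0.08-0.04j), 0.12+0.06j], [(-0.01+0.03j), -0.02-0.00j, (0.01+0.01j), -0.02-0.02j]] + [[-0.05-0.20j, (-0.15+0.01j), 0.09-0.07j, (-0.14+0.11j)], [0.20+0.12j, 0.11-0.13j, (-0.02+0.13j), 0.02-0.20j], [0.00+0.16j, (0.12+0.02j), -0.08+0.04j, 0.12-0.06j], [-0.01-0.03j, (-0.02+0j), 0.01-0.01j, -0.02+0.02j]] + [[(-0.04-0j), -0.01-0.00j, -0.03+0.00j, 0.05-0.00j], [(0.08+0j), (0.01+0j), (0.07-0j), (-0.12+0j)], [0.08+0.00j, (0.01+0j), (0.07-0j), -0.12+0.00j], [(-0.02-0j), -0.00-0.00j, (-0.02+0j), 0.03-0.00j]] + [[(-0+0j), (-0-0j), (-0+0j), (-0.01-0j)], [-0.00+0.00j, -0.00-0.00j, (-0.01+0j), (-0.03-0j)], [-0.05+0.00j, -0.05-0.00j, -0.19+0.00j, (-0.85-0j)], [(-0.03+0j), -0.03-0.00j, -0.12+0.00j, -0.53-0.00j]]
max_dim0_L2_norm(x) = 0.94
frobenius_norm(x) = 1.21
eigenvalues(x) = [(-0.03+0.28j), (-0.03-0.28j), (0.08+0j), (-0.72+0j)]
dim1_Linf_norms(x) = [0.31, 0.49, 0.72, 0.54]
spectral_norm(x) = 0.97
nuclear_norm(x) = 1.95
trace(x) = -0.71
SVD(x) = [[0.14,0.54,-0.72,-0.42],[0.17,-0.79,-0.59,0.06],[0.81,-0.11,0.34,-0.47],[0.55,0.28,-0.14,0.78]] @ diag([0.9738680200454981, 0.6354714856639069, 0.31944819718104045, 0.02258140293586032]) @ [[0.06, 0.12, -0.27, -0.95], [-0.75, -0.63, 0.09, -0.15], [-0.54, 0.50, -0.64, 0.21], [0.37, -0.58, -0.71, 0.15]]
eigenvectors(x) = [[(0.4-0.42j), 0.40+0.42j, (0.3+0j), (0.01+0j)], [(-0.67+0j), (-0.67-0j), (-0.65+0j), 0.03+0.00j], [(-0.24+0.38j), -0.24-0.38j, (-0.67+0j), 0.85+0.00j], [(0.07-0.06j), (0.07+0.06j), 0.17+0.00j, 0.53+0.00j]]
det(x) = -0.00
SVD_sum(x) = [[0.01, 0.02, -0.04, -0.13], [0.01, 0.02, -0.04, -0.16], [0.05, 0.09, -0.21, -0.75], [0.03, 0.06, -0.14, -0.51]] + [[-0.26,  -0.22,  0.03,  -0.05], [0.38,  0.32,  -0.05,  0.08], [0.05,  0.05,  -0.01,  0.01], [-0.13,  -0.11,  0.02,  -0.03]] + [[0.12, -0.12, 0.15, -0.05], [0.1, -0.09, 0.12, -0.04], [-0.06, 0.05, -0.07, 0.02], [0.02, -0.02, 0.03, -0.01]] + [[-0.0, 0.01, 0.01, -0.0], [0.00, -0.0, -0.0, 0.0], [-0.00, 0.01, 0.01, -0.0], [0.01, -0.01, -0.01, 0.0]]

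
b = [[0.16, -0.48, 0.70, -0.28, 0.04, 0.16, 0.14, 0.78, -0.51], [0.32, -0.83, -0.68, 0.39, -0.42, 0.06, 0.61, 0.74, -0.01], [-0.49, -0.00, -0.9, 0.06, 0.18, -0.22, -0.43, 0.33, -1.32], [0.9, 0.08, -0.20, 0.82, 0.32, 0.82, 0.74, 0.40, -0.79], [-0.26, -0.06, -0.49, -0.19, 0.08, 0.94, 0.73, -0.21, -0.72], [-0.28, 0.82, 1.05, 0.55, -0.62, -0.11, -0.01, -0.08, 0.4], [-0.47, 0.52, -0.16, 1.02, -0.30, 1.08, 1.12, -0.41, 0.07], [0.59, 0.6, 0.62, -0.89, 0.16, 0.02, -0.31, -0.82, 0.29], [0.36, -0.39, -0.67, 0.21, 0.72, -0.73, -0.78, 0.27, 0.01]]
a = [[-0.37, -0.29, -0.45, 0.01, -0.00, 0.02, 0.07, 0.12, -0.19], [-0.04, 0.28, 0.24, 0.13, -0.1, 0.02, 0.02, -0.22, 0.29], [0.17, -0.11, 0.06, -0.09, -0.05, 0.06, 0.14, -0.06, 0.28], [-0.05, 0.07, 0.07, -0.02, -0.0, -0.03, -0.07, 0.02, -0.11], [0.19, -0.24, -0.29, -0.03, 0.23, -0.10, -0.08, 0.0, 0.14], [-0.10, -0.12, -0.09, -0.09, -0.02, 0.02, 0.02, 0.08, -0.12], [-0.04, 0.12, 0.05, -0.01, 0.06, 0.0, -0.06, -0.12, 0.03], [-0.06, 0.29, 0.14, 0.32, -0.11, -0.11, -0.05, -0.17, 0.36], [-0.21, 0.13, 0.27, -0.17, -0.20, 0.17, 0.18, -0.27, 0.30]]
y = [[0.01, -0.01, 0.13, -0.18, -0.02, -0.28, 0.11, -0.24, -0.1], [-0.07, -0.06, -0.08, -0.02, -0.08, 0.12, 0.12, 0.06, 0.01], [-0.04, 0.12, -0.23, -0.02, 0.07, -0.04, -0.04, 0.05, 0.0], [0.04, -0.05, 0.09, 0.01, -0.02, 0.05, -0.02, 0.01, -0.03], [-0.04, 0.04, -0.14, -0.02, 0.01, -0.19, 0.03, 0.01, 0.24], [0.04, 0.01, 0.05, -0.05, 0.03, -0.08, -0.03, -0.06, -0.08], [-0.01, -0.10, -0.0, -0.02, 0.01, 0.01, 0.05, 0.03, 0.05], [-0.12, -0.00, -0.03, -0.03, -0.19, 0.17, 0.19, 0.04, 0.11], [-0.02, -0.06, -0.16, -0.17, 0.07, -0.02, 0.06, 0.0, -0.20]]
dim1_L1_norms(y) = [1.08, 0.62, 0.61, 0.32, 0.72, 0.43, 0.28, 0.88, 0.76]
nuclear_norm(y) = 1.91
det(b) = 0.00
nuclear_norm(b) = 12.28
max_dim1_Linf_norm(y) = 0.28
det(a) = 0.00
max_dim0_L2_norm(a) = 0.68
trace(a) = 0.27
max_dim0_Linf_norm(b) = 1.32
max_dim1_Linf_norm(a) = 0.45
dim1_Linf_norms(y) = [0.28, 0.12, 0.23, 0.09, 0.24, 0.08, 0.1, 0.19, 0.2]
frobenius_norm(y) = 0.87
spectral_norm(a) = 1.11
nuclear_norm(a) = 3.03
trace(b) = -0.47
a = y @ b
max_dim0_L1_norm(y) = 0.96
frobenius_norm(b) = 5.06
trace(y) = -0.45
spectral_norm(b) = 2.95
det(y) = 0.00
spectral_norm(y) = 0.53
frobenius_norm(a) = 1.47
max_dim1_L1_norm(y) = 1.08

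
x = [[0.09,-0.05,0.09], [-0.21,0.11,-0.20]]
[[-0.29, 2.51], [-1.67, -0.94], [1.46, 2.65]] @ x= [[-0.55, 0.29, -0.53], [0.05, -0.02, 0.04], [-0.43, 0.22, -0.40]]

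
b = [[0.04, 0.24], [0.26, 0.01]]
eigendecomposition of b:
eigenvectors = [[0.71,-0.67], [0.70,0.74]]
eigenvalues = [0.28, -0.23]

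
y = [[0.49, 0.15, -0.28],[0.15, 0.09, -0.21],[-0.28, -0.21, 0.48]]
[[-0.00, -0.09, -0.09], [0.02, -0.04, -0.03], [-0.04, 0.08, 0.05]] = y@[[-0.08,  -0.11,  -0.19], [0.05,  -0.14,  0.15], [-0.11,  0.04,  0.06]]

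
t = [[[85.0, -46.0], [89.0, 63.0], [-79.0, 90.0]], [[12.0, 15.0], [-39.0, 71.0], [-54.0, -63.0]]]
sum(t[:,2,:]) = -106.0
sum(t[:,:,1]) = 130.0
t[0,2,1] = 90.0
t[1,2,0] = -54.0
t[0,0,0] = 85.0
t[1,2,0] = -54.0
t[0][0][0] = 85.0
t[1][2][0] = -54.0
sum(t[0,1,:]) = 152.0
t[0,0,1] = -46.0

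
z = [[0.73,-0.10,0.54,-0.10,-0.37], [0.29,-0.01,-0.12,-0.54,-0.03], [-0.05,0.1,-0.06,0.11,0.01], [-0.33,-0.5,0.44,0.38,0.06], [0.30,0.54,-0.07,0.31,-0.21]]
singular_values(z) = [1.09, 0.93, 0.75, 0.01, 0.0]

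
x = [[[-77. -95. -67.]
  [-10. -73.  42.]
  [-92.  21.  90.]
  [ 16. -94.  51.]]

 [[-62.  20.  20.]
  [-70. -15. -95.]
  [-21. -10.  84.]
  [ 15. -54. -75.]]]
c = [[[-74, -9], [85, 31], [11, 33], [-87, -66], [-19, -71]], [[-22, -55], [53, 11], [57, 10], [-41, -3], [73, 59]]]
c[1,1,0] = 53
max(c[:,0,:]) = -9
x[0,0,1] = -95.0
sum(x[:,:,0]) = -301.0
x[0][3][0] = 16.0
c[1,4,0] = 73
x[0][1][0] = -10.0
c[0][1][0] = 85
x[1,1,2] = -95.0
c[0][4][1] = -71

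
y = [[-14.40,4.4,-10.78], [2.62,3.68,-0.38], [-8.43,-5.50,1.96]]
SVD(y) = [[-0.95, -0.3, -0.05],[0.08, -0.41, 0.91],[-0.29, 0.86, 0.41]] @ diag([19.173067757298057, 9.957694695897413, 1.3689006966737893]) @ [[0.85,-0.12,0.50], [-0.41,-0.76,0.51], [-0.32,0.64,0.70]]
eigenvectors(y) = [[0.93, -0.45, -0.34], [-0.1, -0.31, 0.57], [0.35, 0.84, 0.74]]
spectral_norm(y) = 19.17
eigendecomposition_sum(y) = [[-15.76,1.09,-8.12], [1.73,-0.12,0.89], [-5.91,0.41,-3.04]] + [[1.35, 3.96, -2.43], [0.92, 2.71, -1.66], [-2.49, -7.33, 4.5]] + [[0.02, -0.66, -0.23], [-0.03, 1.09, 0.39], [-0.03, 1.42, 0.51]]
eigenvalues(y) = [-18.92, 8.55, 1.62]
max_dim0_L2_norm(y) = 16.89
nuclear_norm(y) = 30.50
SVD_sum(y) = [[-15.63, 2.18, -9.22], [1.38, -0.19, 0.81], [-4.75, 0.66, -2.81]] + [[1.21, 2.26, -1.51], [1.65, 3.08, -2.06], [-3.49, -6.53, 4.37]] + [[0.02, -0.04, -0.04], [-0.40, 0.8, 0.87], [-0.18, 0.36, 0.39]]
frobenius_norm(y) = 21.65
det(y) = -261.35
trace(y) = -8.76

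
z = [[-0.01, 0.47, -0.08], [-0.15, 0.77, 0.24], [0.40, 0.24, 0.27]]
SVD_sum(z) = [[-0.0, 0.42, 0.11], [-0.00, 0.78, 0.21], [-0.00, 0.29, 0.08]] + [[-0.09, 0.01, -0.05],[-0.10, 0.01, -0.05],[0.40, -0.05, 0.2]] + [[0.08, 0.04, -0.15],  [-0.05, -0.02, 0.08],  [0.01, 0.0, -0.01]]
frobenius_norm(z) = 1.09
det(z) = 0.09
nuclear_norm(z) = 1.63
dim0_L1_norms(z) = [0.56, 1.48, 0.59]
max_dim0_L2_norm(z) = 0.93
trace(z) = 1.03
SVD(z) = [[0.45, -0.21, 0.87], [0.84, -0.24, -0.49], [0.31, 0.95, 0.07]] @ diag([0.9634446957956858, 0.47273346630848734, 0.19798330226340086]) @ [[-0.01, 0.97, 0.26],[0.88, -0.12, 0.46],[0.47, 0.23, -0.85]]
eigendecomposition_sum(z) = [[-0.01+0.17j, (0.08-0.08j), -0.10+0.00j], [-0.08+0.02j, (0.05+0.03j), (-0.01-0.05j)], [0.20-0.05j, (-0.12-0.06j), (0.04+0.12j)]] + [[(-0.01-0.17j), (0.08+0.08j), (-0.1-0j)], [-0.08-0.02j, 0.05-0.03j, (-0.01+0.05j)], [(0.2+0.05j), -0.12+0.06j, 0.04-0.12j]] + [[0.00-0.00j, (0.32+0j), 0.13+0.00j], [0.01-0.00j, 0.68+0.00j, 0.27+0.00j], [(0.01-0j), 0.48+0.00j, (0.19+0j)]]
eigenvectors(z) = [[(0.18-0.58j), 0.18+0.58j, (0.36+0j)], [(0.29+0.01j), 0.29-0.01j, 0.76+0.00j], [(-0.74+0j), (-0.74-0j), 0.54+0.00j]]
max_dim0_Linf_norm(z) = 0.77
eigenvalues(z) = [(0.08+0.31j), (0.08-0.31j), (0.87+0j)]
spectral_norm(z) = 0.96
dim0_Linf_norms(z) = [0.4, 0.77, 0.27]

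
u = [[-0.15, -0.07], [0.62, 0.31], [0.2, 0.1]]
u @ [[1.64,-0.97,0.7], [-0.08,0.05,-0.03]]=[[-0.24,  0.14,  -0.1], [0.99,  -0.59,  0.42], [0.32,  -0.19,  0.14]]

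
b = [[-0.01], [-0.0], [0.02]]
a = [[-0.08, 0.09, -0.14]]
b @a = [[0.00, -0.00, 0.0], [0.0, 0.00, 0.00], [-0.00, 0.0, -0.0]]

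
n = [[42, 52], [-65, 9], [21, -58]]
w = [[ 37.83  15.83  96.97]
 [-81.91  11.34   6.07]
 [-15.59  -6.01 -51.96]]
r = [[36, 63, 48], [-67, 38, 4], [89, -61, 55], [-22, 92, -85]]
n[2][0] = 21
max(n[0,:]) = 52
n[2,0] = 21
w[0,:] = [37.83, 15.83, 96.97]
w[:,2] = [96.97, 6.07, -51.96]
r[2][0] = 89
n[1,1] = 9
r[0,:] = [36, 63, 48]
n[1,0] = -65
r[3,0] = -22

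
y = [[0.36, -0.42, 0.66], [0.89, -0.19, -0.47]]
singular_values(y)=[1.04, 0.85]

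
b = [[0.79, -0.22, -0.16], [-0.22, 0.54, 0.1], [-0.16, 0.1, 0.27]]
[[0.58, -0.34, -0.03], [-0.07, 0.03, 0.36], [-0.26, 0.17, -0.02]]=b@[[0.67, -0.39, 0.12], [0.27, -0.19, 0.77], [-0.66, 0.46, -0.30]]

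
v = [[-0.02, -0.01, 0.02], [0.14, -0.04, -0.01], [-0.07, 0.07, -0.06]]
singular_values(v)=[0.17, 0.07, 0.0]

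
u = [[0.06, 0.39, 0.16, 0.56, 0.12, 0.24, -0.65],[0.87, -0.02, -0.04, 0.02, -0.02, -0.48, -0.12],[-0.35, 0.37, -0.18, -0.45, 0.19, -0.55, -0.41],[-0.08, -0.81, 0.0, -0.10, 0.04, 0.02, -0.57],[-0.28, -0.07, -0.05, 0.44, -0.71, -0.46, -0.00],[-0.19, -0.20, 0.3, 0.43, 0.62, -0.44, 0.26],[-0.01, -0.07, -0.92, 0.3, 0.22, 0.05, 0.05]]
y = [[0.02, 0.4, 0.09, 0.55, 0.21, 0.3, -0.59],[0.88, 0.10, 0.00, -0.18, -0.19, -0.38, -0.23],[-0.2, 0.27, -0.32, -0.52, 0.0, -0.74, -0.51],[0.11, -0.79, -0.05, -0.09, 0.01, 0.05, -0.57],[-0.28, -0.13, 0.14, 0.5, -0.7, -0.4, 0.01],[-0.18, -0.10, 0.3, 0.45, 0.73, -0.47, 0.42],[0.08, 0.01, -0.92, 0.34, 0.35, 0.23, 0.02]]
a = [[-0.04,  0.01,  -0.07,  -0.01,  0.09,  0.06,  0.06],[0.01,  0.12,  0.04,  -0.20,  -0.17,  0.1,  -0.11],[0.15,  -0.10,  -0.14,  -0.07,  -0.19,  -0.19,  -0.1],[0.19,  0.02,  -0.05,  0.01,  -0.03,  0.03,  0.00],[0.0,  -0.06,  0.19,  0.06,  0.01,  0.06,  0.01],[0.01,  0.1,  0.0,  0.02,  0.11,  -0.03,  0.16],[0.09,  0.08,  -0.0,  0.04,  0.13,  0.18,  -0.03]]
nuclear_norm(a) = 1.52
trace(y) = -1.44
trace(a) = -0.10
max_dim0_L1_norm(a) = 0.73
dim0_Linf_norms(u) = [0.87, 0.81, 0.92, 0.56, 0.71, 0.55, 0.65]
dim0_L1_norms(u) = [1.84, 1.93, 1.65, 2.3, 1.92, 2.24, 2.06]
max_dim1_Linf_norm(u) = 0.92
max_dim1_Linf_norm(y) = 0.92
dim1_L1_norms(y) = [2.16, 1.96, 2.56, 1.67, 2.16, 2.65, 1.95]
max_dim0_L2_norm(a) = 0.32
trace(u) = -1.34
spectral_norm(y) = 1.38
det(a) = 0.00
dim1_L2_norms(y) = [0.98, 1.02, 1.14, 0.99, 1.01, 1.12, 1.07]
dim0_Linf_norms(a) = [0.19, 0.12, 0.19, 0.2, 0.19, 0.19, 0.16]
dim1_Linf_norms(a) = [0.09, 0.2, 0.19, 0.19, 0.19, 0.16, 0.18]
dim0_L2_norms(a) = [0.26, 0.21, 0.25, 0.23, 0.32, 0.3, 0.23]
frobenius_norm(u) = 2.64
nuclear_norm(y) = 7.22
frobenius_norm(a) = 0.69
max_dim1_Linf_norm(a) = 0.2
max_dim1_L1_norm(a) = 0.94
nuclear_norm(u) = 6.99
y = u + a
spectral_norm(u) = 1.01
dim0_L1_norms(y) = [1.75, 1.8, 1.82, 2.63, 2.19, 2.57, 2.35]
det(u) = 0.99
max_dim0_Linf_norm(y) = 0.92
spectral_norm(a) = 0.46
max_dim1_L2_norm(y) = 1.14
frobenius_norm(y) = 2.77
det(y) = 1.10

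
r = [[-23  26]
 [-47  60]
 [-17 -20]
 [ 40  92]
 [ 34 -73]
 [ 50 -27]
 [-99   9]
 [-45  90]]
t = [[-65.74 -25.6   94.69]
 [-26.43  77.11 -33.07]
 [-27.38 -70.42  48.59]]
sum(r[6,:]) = -90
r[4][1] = -73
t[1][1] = 77.11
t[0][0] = -65.74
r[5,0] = 50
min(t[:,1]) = -70.42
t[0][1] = -25.6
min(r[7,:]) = -45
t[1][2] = -33.07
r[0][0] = -23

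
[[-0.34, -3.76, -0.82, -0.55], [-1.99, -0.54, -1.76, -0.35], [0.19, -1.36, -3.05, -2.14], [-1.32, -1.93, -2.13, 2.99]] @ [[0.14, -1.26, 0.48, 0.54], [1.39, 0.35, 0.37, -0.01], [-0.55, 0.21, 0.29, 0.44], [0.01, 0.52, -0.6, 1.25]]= [[-4.83, -1.35, -1.46, -1.19], [-0.06, 1.77, -1.46, -2.28], [-0.21, -2.47, -0.01, -3.90], [-1.67, 2.1, -3.76, 2.11]]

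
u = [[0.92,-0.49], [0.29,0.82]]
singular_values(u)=[1.07, 0.84]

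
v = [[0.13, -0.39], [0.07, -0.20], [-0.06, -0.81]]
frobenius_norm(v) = 0.93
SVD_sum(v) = [[0.01, -0.39],  [0.00, -0.2],  [0.02, -0.81]] + [[0.12, 0.00], [0.07, 0.00], [-0.08, -0.00]]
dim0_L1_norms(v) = [0.26, 1.4]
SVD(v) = [[-0.43,0.77], [-0.22,0.42], [-0.88,-0.48]] @ diag([0.9211486923955597, 0.15838272158903768]) @ [[-0.02, 1.00], [1.0, 0.02]]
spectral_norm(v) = 0.92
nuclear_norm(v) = 1.08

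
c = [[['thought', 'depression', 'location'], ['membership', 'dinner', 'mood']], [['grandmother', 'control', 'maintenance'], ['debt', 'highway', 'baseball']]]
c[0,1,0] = 'membership'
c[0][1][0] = 'membership'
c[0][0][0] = 'thought'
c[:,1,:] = [['membership', 'dinner', 'mood'], ['debt', 'highway', 'baseball']]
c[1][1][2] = 'baseball'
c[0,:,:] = [['thought', 'depression', 'location'], ['membership', 'dinner', 'mood']]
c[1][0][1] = 'control'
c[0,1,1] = 'dinner'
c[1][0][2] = 'maintenance'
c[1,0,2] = 'maintenance'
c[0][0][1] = 'depression'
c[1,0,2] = 'maintenance'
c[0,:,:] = [['thought', 'depression', 'location'], ['membership', 'dinner', 'mood']]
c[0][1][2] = 'mood'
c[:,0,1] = ['depression', 'control']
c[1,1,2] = 'baseball'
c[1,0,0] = 'grandmother'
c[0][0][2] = 'location'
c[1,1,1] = 'highway'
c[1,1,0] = 'debt'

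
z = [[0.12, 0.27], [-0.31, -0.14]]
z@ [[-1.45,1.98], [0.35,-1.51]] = [[-0.08, -0.17], [0.4, -0.40]]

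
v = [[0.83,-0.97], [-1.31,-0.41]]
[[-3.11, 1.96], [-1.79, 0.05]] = v @ [[0.29, 0.47],[3.45, -1.62]]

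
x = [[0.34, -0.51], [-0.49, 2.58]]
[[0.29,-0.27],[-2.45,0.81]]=x@ [[-0.80, -0.44], [-1.10, 0.23]]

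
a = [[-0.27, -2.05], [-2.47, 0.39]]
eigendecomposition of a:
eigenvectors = [[-0.73, 0.62], [-0.69, -0.79]]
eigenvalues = [-2.21, 2.33]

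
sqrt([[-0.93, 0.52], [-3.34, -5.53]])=[[1.04j, 0.00-0.15j],  [0.98j, 0.00+2.38j]]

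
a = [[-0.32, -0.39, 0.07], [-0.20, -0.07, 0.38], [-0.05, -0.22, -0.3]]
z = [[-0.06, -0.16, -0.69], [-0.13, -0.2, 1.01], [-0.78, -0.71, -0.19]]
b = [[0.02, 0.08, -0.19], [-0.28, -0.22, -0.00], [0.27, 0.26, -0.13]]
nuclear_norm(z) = 2.42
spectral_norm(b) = 0.54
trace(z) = -0.45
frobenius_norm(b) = 0.57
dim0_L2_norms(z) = [0.79, 0.75, 1.24]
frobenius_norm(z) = 1.65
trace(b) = -0.33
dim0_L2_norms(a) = [0.38, 0.45, 0.49]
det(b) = 0.00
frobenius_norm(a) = 0.77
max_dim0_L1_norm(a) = 0.75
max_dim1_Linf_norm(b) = 0.28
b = a @ z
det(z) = 0.13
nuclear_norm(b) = 0.74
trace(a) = -0.69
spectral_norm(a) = 0.59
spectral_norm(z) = 1.24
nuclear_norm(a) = 1.08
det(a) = 0.00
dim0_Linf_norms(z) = [0.78, 0.71, 1.01]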